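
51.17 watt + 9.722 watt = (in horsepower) 0.08166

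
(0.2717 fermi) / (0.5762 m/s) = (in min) 7.859e-18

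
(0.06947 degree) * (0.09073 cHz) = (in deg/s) 6.303e-05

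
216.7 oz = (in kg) 6.143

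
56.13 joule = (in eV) 3.503e+20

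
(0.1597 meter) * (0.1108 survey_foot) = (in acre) 1.333e-06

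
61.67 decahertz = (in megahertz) 0.0006167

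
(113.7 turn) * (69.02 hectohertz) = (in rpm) 4.709e+07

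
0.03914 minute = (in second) 2.348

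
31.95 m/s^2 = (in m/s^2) 31.95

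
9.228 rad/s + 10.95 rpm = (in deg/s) 594.4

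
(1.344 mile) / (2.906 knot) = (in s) 1447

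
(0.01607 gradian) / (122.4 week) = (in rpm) 3.256e-11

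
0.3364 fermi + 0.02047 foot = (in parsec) 2.022e-19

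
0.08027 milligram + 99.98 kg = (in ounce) 3527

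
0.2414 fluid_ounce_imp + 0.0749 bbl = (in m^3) 0.01192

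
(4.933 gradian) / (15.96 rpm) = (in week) 7.666e-08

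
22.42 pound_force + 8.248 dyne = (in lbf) 22.42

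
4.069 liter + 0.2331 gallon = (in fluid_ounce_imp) 174.3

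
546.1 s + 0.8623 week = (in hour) 145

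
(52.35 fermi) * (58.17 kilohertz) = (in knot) 5.919e-09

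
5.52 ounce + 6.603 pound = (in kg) 3.152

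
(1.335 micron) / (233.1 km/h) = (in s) 2.062e-08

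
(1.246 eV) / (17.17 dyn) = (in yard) 1.272e-15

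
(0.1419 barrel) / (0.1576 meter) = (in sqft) 1.541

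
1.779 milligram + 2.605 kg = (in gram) 2605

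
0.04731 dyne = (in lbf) 1.064e-07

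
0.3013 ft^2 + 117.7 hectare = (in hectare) 117.7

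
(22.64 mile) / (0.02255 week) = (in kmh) 9.618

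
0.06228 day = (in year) 0.0001706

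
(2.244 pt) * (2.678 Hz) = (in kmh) 0.007632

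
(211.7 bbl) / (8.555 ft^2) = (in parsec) 1.372e-15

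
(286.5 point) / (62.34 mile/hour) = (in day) 4.198e-08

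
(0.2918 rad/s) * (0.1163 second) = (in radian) 0.03394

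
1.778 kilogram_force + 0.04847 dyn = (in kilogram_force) 1.778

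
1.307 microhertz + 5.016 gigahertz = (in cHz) 5.016e+11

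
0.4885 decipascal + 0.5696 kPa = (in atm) 0.005622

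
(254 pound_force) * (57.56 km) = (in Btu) 6.164e+04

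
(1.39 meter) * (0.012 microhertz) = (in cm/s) 1.668e-06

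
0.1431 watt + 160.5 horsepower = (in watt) 1.197e+05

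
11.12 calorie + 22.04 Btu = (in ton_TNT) 5.569e-06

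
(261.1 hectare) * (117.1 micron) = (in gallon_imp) 6.726e+04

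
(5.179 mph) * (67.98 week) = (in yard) 1.041e+08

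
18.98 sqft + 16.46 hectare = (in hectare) 16.46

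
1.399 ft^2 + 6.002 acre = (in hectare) 2.429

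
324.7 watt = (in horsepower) 0.4354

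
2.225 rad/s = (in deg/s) 127.5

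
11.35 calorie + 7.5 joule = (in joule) 54.99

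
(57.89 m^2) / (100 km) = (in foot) 0.001899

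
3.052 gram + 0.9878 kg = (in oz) 34.95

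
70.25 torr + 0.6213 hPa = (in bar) 0.09428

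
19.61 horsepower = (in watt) 1.462e+04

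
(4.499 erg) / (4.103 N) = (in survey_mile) 6.813e-11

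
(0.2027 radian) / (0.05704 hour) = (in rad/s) 0.0009871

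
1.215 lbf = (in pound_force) 1.215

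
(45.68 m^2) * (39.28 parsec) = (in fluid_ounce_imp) 1.949e+24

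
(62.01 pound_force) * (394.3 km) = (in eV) 6.788e+26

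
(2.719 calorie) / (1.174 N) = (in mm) 9690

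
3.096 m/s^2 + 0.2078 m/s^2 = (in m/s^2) 3.304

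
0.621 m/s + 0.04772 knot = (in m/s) 0.6455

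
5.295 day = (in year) 0.01451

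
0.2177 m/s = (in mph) 0.487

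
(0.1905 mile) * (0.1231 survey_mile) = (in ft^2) 6.538e+05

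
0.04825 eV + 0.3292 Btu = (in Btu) 0.3292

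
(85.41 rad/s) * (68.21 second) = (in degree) 3.338e+05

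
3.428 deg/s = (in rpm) 0.5713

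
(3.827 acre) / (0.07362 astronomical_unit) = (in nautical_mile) 7.593e-10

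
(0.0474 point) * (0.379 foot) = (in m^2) 1.932e-06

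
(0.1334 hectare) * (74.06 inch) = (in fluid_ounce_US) 8.485e+07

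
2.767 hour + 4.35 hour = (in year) 0.0008124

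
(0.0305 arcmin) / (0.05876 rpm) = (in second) 0.001442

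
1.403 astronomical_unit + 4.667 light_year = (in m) 4.415e+16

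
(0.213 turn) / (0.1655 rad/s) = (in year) 2.564e-07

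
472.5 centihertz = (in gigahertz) 4.725e-09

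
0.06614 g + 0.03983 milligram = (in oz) 0.002334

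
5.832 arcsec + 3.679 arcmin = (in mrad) 1.098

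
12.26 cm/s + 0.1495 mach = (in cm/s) 5103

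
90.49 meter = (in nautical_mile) 0.04886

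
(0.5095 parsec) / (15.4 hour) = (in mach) 8.328e+08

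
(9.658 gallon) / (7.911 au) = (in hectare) 3.089e-18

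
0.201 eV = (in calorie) 7.697e-21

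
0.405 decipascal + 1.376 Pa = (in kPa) 0.001416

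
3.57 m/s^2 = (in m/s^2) 3.57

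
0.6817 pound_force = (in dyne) 3.032e+05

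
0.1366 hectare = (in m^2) 1366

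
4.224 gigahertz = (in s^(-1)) 4.224e+09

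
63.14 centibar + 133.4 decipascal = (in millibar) 631.5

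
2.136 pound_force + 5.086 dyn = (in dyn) 9.501e+05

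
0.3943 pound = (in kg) 0.1789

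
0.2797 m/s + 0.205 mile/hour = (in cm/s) 37.13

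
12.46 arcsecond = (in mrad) 0.06041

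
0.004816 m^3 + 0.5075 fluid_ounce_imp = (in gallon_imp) 1.063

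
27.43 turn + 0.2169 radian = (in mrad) 1.726e+05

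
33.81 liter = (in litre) 33.81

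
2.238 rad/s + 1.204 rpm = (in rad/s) 2.364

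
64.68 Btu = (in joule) 6.824e+04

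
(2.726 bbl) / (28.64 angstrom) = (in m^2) 1.513e+08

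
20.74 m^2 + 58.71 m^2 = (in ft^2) 855.2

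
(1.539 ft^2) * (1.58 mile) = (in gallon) 9.604e+04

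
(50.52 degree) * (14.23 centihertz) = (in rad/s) 0.1255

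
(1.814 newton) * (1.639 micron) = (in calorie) 7.106e-07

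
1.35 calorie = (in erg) 5.648e+07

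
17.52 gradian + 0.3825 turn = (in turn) 0.4263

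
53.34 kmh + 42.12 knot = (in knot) 70.92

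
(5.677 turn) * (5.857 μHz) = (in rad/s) 0.0002089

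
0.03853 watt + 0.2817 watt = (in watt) 0.3202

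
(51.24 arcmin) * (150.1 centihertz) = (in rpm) 0.2136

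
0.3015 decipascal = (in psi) 4.373e-06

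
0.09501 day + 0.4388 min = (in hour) 2.288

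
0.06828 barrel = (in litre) 10.86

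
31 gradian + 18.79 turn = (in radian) 118.5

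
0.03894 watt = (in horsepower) 5.222e-05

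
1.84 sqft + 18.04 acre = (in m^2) 7.301e+04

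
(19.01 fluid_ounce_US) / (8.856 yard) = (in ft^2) 0.0007473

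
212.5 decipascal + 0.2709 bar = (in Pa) 2.711e+04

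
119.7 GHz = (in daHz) 1.197e+10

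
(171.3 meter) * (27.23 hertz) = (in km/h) 1.679e+04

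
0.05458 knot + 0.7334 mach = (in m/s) 249.8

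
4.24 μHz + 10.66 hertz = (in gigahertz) 1.066e-08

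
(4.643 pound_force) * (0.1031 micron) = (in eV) 1.329e+13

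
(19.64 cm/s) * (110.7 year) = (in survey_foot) 2.249e+09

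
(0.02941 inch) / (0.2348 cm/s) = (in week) 5.26e-07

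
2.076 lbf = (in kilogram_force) 0.9417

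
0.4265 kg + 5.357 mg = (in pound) 0.9403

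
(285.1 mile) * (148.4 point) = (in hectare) 2.402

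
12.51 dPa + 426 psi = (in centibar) 2937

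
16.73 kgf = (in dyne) 1.641e+07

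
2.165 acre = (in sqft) 9.431e+04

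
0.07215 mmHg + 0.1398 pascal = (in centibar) 0.009759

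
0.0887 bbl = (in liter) 14.1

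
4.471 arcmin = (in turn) 0.000207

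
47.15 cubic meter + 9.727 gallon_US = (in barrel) 296.8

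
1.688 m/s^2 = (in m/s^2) 1.688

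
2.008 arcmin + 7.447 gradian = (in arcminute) 404.1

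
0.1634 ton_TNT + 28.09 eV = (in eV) 4.267e+27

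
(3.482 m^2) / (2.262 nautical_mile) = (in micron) 831.2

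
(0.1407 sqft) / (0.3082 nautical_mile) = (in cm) 0.00229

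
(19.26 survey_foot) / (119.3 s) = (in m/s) 0.04921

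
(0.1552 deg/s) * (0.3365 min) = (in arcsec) 1.128e+04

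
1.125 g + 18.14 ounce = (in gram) 515.4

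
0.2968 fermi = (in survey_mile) 1.844e-19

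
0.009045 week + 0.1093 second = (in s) 5471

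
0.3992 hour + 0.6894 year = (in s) 2.174e+07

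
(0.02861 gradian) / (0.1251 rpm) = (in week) 5.672e-08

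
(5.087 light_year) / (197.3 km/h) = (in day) 1.016e+10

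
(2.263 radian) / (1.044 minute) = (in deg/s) 2.07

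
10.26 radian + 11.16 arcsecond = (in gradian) 653.2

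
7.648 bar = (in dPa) 7.648e+06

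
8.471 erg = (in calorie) 2.025e-07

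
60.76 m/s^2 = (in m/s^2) 60.76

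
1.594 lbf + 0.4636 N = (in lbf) 1.698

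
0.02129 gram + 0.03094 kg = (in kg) 0.03096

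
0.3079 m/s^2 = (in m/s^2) 0.3079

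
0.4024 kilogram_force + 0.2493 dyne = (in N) 3.946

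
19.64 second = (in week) 3.247e-05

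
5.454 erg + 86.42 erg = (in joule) 9.187e-06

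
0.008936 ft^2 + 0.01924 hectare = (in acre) 0.04754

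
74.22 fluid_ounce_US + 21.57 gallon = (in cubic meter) 0.08385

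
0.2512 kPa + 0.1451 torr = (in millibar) 2.705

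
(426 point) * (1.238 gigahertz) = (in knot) 3.617e+08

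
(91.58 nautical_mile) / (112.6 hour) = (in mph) 0.936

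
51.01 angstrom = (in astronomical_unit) 3.41e-20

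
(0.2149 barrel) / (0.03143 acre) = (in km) 2.686e-07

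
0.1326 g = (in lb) 0.0002923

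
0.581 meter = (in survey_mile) 0.000361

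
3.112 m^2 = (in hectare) 0.0003112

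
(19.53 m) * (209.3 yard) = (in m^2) 3738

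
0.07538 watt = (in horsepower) 0.0001011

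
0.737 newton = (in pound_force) 0.1657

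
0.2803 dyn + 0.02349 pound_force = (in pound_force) 0.02349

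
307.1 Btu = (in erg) 3.24e+12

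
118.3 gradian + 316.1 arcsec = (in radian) 1.86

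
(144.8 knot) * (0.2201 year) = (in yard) 5.655e+08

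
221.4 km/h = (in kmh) 221.4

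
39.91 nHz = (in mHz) 3.991e-05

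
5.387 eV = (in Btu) 8.181e-22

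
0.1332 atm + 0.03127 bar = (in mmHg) 124.7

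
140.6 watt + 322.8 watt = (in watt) 463.4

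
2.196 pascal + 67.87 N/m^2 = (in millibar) 0.7007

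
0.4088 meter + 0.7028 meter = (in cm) 111.2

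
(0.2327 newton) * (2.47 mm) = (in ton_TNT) 1.374e-13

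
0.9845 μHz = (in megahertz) 9.845e-13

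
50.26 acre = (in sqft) 2.189e+06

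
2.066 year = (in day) 754.1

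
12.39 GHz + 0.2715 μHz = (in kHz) 1.239e+07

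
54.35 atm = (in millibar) 5.507e+04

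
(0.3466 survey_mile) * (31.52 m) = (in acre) 4.345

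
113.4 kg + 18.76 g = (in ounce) 4001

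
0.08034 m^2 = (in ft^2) 0.8648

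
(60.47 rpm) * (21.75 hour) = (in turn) 7.891e+04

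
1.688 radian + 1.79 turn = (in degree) 741.1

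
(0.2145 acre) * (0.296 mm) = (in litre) 256.9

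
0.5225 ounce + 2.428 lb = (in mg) 1.116e+06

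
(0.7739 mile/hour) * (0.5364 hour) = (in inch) 2.63e+04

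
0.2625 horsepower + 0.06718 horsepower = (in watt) 245.8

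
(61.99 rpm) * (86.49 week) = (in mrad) 3.396e+11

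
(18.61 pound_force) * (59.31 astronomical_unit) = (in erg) 7.345e+21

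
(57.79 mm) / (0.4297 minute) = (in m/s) 0.002241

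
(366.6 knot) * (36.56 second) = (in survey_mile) 4.284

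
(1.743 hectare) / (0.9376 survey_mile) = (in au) 7.722e-11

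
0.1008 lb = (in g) 45.72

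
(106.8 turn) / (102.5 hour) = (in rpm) 0.01737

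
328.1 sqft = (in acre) 0.007532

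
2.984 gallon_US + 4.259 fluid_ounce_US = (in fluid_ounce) 386.2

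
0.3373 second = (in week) 5.577e-07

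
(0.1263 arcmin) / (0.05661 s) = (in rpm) 0.006197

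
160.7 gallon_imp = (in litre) 730.6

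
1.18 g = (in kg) 0.00118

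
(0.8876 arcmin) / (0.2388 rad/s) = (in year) 3.428e-11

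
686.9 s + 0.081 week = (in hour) 13.8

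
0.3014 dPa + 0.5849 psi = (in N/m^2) 4033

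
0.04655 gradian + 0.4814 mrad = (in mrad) 1.213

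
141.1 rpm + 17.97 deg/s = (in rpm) 144.1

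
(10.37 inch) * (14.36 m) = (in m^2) 3.782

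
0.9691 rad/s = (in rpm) 9.254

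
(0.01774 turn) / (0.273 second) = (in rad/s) 0.4083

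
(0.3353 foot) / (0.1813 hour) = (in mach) 4.599e-07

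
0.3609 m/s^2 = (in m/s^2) 0.3609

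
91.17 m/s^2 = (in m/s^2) 91.17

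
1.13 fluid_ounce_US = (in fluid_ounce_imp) 1.176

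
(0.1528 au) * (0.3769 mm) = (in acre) 2129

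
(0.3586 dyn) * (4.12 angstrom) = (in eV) 9221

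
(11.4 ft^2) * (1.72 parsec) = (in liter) 5.621e+19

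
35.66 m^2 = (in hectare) 0.003566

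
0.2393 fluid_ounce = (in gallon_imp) 0.001557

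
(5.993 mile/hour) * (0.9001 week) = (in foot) 4.785e+06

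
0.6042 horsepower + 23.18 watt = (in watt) 473.7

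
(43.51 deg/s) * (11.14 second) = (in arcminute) 2.908e+04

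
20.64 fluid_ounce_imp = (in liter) 0.5864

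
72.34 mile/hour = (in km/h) 116.4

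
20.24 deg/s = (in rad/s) 0.3533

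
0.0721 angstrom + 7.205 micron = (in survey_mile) 4.477e-09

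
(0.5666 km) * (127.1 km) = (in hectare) 7201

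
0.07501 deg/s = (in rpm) 0.0125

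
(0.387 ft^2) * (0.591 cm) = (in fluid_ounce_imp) 7.478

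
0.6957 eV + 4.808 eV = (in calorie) 2.108e-19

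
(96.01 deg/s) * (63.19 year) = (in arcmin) 1.148e+13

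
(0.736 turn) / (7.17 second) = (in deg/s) 36.95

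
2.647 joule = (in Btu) 0.002509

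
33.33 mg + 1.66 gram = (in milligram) 1693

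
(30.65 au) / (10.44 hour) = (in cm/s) 1.22e+10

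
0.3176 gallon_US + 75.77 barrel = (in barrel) 75.78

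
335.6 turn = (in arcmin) 7.249e+06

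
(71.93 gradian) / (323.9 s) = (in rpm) 0.03331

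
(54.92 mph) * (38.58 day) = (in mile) 5.085e+04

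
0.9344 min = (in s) 56.06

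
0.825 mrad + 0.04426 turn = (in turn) 0.04439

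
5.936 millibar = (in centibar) 0.5936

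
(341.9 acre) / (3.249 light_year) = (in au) 3.009e-22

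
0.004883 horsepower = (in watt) 3.641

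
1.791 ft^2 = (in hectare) 1.664e-05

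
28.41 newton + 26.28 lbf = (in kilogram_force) 14.82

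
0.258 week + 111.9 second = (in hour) 43.38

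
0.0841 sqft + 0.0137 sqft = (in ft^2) 0.0978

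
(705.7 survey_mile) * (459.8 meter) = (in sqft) 5.621e+09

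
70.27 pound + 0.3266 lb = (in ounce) 1130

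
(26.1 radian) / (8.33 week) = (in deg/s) 0.0002968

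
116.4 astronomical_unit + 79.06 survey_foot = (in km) 1.741e+10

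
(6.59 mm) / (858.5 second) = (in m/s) 7.676e-06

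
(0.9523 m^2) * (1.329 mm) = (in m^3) 0.001266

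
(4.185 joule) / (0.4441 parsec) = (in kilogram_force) 3.114e-17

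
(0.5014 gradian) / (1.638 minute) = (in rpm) 0.0007653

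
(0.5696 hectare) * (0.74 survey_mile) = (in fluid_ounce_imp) 2.387e+11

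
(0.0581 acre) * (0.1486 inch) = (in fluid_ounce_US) 3.001e+04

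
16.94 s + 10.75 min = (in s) 661.9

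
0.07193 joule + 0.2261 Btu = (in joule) 238.6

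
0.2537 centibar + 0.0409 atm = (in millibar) 43.98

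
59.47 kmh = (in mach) 0.04852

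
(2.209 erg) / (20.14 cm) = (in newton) 1.097e-06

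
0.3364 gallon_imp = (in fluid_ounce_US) 51.71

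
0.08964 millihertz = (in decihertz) 0.0008964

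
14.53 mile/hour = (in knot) 12.63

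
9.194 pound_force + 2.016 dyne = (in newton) 40.9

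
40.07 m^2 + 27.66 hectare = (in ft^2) 2.978e+06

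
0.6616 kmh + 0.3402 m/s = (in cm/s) 52.4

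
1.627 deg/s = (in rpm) 0.2712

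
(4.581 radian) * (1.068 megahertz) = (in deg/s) 2.803e+08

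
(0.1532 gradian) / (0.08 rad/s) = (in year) 9.539e-10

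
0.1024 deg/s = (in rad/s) 0.001787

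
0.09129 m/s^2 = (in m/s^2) 0.09129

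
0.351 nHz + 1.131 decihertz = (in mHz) 113.1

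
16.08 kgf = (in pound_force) 35.45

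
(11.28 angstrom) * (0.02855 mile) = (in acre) 1.281e-11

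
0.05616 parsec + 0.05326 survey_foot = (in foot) 5.685e+15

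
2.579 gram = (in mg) 2579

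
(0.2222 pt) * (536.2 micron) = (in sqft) 4.524e-07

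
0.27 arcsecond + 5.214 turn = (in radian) 32.76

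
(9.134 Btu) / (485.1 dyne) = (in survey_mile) 1234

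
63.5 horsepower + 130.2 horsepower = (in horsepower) 193.7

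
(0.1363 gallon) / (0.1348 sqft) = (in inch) 1.622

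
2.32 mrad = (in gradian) 0.1477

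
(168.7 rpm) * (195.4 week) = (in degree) 1.196e+11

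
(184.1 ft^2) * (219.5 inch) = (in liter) 9.536e+04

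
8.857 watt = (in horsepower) 0.01188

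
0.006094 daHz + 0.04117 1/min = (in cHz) 6.163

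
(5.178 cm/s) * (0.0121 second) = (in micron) 626.5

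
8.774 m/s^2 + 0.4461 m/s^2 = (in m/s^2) 9.22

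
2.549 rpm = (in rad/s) 0.2669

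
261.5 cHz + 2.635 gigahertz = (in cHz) 2.635e+11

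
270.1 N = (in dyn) 2.701e+07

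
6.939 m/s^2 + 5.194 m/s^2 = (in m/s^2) 12.13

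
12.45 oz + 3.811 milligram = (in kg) 0.353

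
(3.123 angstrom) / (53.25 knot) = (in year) 3.615e-19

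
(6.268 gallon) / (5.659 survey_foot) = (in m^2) 0.01376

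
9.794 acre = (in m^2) 3.963e+04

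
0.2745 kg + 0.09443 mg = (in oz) 9.683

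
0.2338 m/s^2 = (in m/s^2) 0.2338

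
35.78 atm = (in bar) 36.25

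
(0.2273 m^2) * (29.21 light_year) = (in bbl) 3.951e+17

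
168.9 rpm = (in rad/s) 17.69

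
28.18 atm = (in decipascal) 2.855e+07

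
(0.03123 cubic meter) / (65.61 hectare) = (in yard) 5.206e-08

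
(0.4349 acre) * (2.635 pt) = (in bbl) 10.29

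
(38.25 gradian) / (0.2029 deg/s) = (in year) 5.38e-06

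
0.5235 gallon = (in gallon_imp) 0.4359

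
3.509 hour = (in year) 0.0004006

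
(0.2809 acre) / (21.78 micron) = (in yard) 5.708e+07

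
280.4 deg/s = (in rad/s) 4.894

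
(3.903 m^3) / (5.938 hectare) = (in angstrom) 6.573e+05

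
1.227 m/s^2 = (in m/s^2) 1.227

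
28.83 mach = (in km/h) 3.534e+04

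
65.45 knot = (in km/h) 121.2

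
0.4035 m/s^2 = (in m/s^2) 0.4035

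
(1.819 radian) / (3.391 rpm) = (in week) 8.47e-06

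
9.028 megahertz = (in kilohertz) 9028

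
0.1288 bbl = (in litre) 20.48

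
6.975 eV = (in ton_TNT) 2.671e-28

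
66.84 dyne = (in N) 0.0006684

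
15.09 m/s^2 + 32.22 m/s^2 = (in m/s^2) 47.31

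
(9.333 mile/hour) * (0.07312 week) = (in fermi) 1.845e+20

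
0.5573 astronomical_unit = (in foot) 2.735e+11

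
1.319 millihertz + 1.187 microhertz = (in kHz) 1.32e-06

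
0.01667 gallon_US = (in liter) 0.0631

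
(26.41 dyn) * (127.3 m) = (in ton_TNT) 8.035e-12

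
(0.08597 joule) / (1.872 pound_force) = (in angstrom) 1.032e+08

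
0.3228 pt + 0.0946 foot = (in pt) 82.06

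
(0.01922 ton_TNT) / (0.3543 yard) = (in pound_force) 5.58e+07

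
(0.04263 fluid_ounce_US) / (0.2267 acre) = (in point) 3.895e-06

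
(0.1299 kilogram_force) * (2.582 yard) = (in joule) 3.008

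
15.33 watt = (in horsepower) 0.02056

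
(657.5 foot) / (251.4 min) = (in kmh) 0.04783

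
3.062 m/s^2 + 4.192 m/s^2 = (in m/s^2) 7.254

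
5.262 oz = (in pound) 0.3289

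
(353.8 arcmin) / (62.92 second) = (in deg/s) 0.09372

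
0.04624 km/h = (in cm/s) 1.284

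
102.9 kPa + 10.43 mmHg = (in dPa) 1.043e+06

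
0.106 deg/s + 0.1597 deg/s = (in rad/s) 0.004637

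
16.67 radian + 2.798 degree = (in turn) 2.661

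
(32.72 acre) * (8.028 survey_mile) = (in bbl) 1.076e+10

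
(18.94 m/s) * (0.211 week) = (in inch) 9.516e+07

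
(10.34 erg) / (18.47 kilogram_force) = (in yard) 6.243e-09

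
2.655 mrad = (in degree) 0.1521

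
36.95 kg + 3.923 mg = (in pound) 81.46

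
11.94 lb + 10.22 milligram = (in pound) 11.94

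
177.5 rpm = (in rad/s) 18.59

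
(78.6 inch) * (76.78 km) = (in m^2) 1.533e+05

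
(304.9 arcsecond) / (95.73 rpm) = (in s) 0.0001475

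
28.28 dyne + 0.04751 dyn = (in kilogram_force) 2.889e-05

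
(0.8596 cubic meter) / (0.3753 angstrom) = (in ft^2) 2.465e+11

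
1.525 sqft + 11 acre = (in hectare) 4.452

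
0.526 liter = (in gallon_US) 0.139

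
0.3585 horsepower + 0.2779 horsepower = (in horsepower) 0.6364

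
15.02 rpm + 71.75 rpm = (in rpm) 86.77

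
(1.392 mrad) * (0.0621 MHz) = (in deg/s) 4953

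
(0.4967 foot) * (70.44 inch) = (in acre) 6.693e-05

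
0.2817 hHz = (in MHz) 2.817e-05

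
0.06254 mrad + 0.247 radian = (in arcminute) 849.3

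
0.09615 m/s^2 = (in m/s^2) 0.09615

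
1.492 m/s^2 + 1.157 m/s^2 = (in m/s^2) 2.649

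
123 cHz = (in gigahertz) 1.23e-09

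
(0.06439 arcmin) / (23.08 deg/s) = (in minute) 7.75e-07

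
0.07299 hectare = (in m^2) 729.9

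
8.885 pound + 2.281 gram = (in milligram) 4.032e+06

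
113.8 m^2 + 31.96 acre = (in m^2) 1.295e+05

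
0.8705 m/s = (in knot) 1.692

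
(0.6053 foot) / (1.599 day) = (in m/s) 1.335e-06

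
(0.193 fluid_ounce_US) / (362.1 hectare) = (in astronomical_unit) 1.054e-23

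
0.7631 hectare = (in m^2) 7631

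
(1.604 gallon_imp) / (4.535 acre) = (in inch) 1.564e-05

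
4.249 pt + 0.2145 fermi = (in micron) 1499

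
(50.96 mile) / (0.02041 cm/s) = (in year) 12.74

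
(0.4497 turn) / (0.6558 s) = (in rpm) 41.14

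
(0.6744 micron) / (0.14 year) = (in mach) 4.486e-16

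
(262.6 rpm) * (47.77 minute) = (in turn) 1.254e+04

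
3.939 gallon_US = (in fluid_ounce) 504.2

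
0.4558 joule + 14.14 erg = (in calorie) 0.1089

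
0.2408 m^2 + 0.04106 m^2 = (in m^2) 0.2819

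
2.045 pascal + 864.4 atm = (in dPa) 8.759e+08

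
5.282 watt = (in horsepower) 0.007083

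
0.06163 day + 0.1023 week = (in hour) 18.67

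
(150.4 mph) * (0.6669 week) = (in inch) 1.068e+09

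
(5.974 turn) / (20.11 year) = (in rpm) 5.652e-07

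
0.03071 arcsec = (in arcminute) 0.0005118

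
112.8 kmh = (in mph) 70.09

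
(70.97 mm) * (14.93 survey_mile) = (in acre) 0.4214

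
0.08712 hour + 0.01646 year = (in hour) 144.3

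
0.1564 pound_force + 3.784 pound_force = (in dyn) 1.753e+06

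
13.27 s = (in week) 2.194e-05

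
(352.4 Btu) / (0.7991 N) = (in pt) 1.319e+09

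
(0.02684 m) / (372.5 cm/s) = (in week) 1.191e-08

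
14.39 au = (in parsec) 6.976e-05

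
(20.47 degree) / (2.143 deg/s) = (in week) 1.579e-05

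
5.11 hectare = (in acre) 12.63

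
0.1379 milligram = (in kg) 1.379e-07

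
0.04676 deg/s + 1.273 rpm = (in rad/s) 0.1341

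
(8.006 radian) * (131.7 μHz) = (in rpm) 0.01007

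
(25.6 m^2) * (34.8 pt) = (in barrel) 1.977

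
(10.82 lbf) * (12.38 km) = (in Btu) 564.8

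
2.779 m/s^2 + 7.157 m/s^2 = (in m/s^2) 9.936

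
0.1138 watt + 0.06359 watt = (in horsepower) 0.0002379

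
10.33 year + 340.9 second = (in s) 3.258e+08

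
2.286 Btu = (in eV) 1.505e+22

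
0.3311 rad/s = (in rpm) 3.162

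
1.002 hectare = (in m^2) 1.002e+04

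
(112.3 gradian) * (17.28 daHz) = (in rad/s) 304.8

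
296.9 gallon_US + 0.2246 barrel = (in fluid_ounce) 3.921e+04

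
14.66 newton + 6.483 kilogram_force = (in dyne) 7.824e+06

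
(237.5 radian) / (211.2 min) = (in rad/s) 0.01874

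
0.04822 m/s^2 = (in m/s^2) 0.04822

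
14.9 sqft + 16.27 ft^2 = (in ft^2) 31.17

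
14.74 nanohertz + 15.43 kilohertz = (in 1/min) 9.258e+05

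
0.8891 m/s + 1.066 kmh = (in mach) 0.003481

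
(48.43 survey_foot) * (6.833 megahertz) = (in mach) 2.962e+05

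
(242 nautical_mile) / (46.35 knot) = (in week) 0.03108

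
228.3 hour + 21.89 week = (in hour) 3906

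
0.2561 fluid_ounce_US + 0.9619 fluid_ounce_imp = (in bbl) 0.0002195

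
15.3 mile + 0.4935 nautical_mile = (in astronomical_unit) 1.707e-07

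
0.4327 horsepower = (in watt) 322.7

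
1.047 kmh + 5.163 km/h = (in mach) 0.005066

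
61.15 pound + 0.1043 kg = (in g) 2.784e+04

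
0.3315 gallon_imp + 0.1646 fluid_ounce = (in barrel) 0.00951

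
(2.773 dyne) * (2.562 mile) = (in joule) 0.1143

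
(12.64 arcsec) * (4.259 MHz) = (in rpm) 2492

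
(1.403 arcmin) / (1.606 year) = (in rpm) 7.695e-11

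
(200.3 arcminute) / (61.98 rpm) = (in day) 1.039e-07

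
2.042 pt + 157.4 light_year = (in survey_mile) 9.253e+14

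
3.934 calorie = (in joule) 16.46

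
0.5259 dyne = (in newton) 5.259e-06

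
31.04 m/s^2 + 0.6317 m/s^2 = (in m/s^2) 31.67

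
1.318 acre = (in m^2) 5334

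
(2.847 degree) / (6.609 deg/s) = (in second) 0.4308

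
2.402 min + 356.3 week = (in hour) 5.986e+04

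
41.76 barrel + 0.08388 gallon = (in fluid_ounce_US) 2.245e+05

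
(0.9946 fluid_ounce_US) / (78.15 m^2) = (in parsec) 1.22e-23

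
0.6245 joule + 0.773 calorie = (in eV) 2.408e+19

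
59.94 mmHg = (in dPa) 7.991e+04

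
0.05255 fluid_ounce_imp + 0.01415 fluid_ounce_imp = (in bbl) 1.192e-05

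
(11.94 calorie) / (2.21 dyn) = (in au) 1.511e-05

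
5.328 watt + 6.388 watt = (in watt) 11.72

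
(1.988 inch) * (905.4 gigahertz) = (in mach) 1.343e+08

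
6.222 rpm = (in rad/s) 0.6516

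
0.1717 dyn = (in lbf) 3.86e-07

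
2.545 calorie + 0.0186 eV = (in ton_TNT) 2.545e-09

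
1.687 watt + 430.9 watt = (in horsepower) 0.5801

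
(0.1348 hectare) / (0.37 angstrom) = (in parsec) 0.001181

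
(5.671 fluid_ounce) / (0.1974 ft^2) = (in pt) 25.92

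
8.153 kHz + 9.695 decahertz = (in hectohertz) 82.5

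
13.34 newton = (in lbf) 2.999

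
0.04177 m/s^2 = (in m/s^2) 0.04177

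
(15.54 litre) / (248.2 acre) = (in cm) 1.547e-06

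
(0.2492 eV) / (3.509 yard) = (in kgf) 1.269e-21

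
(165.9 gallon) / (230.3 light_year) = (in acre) 7.122e-23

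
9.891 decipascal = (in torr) 0.007419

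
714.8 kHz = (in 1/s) 7.148e+05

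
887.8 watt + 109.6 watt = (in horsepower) 1.338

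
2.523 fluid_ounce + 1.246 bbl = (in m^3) 0.1982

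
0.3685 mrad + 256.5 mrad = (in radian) 0.2569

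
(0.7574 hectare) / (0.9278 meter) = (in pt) 2.314e+07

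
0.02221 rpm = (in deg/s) 0.1333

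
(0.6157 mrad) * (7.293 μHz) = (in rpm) 4.288e-08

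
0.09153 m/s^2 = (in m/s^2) 0.09153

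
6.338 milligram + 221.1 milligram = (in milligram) 227.4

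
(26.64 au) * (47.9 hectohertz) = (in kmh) 6.872e+16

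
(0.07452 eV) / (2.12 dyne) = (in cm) 5.632e-14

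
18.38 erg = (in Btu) 1.742e-09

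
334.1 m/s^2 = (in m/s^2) 334.1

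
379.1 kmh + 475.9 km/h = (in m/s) 237.5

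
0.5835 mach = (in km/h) 715.3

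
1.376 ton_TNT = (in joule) 5.757e+09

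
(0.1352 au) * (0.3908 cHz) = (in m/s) 7.904e+07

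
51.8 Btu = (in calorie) 1.306e+04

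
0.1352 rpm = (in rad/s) 0.01416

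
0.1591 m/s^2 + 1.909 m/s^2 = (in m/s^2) 2.068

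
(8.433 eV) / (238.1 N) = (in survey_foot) 1.862e-20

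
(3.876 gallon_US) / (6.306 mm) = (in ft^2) 25.04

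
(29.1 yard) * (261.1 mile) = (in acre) 2763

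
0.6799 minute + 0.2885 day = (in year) 0.0007917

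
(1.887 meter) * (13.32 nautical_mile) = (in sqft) 5.011e+05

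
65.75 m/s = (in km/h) 236.7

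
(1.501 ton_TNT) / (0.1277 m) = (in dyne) 4.918e+15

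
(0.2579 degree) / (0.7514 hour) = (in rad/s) 1.664e-06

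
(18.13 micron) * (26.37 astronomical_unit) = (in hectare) 7152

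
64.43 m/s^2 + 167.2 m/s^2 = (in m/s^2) 231.6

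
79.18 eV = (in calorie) 3.032e-18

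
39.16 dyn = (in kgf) 3.993e-05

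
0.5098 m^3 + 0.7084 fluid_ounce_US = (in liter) 509.8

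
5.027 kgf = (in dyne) 4.93e+06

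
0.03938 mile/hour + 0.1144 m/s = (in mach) 0.0003877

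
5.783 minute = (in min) 5.783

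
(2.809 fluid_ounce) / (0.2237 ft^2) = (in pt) 11.33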